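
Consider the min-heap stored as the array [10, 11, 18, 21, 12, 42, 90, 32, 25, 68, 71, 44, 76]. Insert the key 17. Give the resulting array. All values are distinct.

[10, 11, 17, 21, 12, 42, 18, 32, 25, 68, 71, 44, 76, 90]

append 17 at index 13 → [10, 11, 18, 21, 12, 42, 90, 32, 25, 68, 71, 44, 76, 17]
17 < parent 90 at index 6, swap → [10, 11, 18, 21, 12, 42, 17, 32, 25, 68, 71, 44, 76, 90]
17 < parent 18 at index 2, swap → [10, 11, 17, 21, 12, 42, 18, 32, 25, 68, 71, 44, 76, 90]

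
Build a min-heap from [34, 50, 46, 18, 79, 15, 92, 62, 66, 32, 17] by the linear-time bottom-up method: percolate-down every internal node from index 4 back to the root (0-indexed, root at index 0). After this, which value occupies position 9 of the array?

sift down from index 4:
  79 vs smaller child 17 at index 10, swap → [34, 50, 46, 18, 17, 15, 92, 62, 66, 32, 79]
sift down from index 3: already satisfies heap property
sift down from index 2:
  46 vs smaller child 15 at index 5, swap → [34, 50, 15, 18, 17, 46, 92, 62, 66, 32, 79]
sift down from index 1:
  50 vs smaller child 17 at index 4, swap → [34, 17, 15, 18, 50, 46, 92, 62, 66, 32, 79]
  50 vs smaller child 32 at index 9, swap → [34, 17, 15, 18, 32, 46, 92, 62, 66, 50, 79]
sift down from index 0:
  34 vs smaller child 15 at index 2, swap → [15, 17, 34, 18, 32, 46, 92, 62, 66, 50, 79]
resulting array: [15, 17, 34, 18, 32, 46, 92, 62, 66, 50, 79]

50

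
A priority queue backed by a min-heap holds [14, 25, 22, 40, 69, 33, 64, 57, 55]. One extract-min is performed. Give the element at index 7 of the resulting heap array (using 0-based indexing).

57

remove root 14; move last element 55 to root → [55, 25, 22, 40, 69, 33, 64, 57]
55 vs smaller child 22 at index 2, swap → [22, 25, 55, 40, 69, 33, 64, 57]
55 vs smaller child 33 at index 5, swap → [22, 25, 33, 40, 69, 55, 64, 57]
resulting array: [22, 25, 33, 40, 69, 55, 64, 57]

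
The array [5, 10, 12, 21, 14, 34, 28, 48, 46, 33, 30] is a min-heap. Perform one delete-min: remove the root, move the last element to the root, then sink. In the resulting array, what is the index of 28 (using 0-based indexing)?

6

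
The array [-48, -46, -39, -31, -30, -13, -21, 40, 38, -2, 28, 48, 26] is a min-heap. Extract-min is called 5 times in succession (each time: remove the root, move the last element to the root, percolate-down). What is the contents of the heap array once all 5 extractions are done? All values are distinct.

extract-min #1 returns -48:
  remove root -48; move last element 26 to root → [26, -46, -39, -31, -30, -13, -21, 40, 38, -2, 28, 48]
  26 vs smaller child -46 at index 1, swap → [-46, 26, -39, -31, -30, -13, -21, 40, 38, -2, 28, 48]
  26 vs smaller child -31 at index 3, swap → [-46, -31, -39, 26, -30, -13, -21, 40, 38, -2, 28, 48]
extract-min #2 returns -46:
  remove root -46; move last element 48 to root → [48, -31, -39, 26, -30, -13, -21, 40, 38, -2, 28]
  48 vs smaller child -39 at index 2, swap → [-39, -31, 48, 26, -30, -13, -21, 40, 38, -2, 28]
  48 vs smaller child -21 at index 6, swap → [-39, -31, -21, 26, -30, -13, 48, 40, 38, -2, 28]
extract-min #3 returns -39:
  remove root -39; move last element 28 to root → [28, -31, -21, 26, -30, -13, 48, 40, 38, -2]
  28 vs smaller child -31 at index 1, swap → [-31, 28, -21, 26, -30, -13, 48, 40, 38, -2]
  28 vs smaller child -30 at index 4, swap → [-31, -30, -21, 26, 28, -13, 48, 40, 38, -2]
  28 vs only child -2 at index 9, swap → [-31, -30, -21, 26, -2, -13, 48, 40, 38, 28]
extract-min #4 returns -31:
  remove root -31; move last element 28 to root → [28, -30, -21, 26, -2, -13, 48, 40, 38]
  28 vs smaller child -30 at index 1, swap → [-30, 28, -21, 26, -2, -13, 48, 40, 38]
  28 vs smaller child -2 at index 4, swap → [-30, -2, -21, 26, 28, -13, 48, 40, 38]
extract-min #5 returns -30:
  remove root -30; move last element 38 to root → [38, -2, -21, 26, 28, -13, 48, 40]
  38 vs smaller child -21 at index 2, swap → [-21, -2, 38, 26, 28, -13, 48, 40]
  38 vs smaller child -13 at index 5, swap → [-21, -2, -13, 26, 28, 38, 48, 40]

[-21, -2, -13, 26, 28, 38, 48, 40]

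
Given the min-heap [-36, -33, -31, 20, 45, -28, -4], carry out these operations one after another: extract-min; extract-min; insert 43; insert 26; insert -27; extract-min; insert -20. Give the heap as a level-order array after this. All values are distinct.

[-28, -27, 20, -20, 45, 43, 26, -4]

extract-min → returns -36:
  remove root -36; move last element -4 to root → [-4, -33, -31, 20, 45, -28]
  -4 vs smaller child -33 at index 1, swap → [-33, -4, -31, 20, 45, -28]
extract-min → returns -33:
  remove root -33; move last element -28 to root → [-28, -4, -31, 20, 45]
  -28 vs smaller child -31 at index 2, swap → [-31, -4, -28, 20, 45]
insert 43:
  append 43 at index 5 → [-31, -4, -28, 20, 45, 43] (no swap needed)
insert 26:
  append 26 at index 6 → [-31, -4, -28, 20, 45, 43, 26] (no swap needed)
insert -27:
  append -27 at index 7 → [-31, -4, -28, 20, 45, 43, 26, -27]
  -27 < parent 20 at index 3, swap → [-31, -4, -28, -27, 45, 43, 26, 20]
  -27 < parent -4 at index 1, swap → [-31, -27, -28, -4, 45, 43, 26, 20]
extract-min → returns -31:
  remove root -31; move last element 20 to root → [20, -27, -28, -4, 45, 43, 26]
  20 vs smaller child -28 at index 2, swap → [-28, -27, 20, -4, 45, 43, 26]
insert -20:
  append -20 at index 7 → [-28, -27, 20, -4, 45, 43, 26, -20]
  -20 < parent -4 at index 3, swap → [-28, -27, 20, -20, 45, 43, 26, -4]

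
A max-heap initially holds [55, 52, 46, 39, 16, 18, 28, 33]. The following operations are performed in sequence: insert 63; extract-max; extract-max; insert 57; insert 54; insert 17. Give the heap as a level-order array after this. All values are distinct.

insert 63:
  append 63 at index 8 → [55, 52, 46, 39, 16, 18, 28, 33, 63]
  63 > parent 39 at index 3, swap → [55, 52, 46, 63, 16, 18, 28, 33, 39]
  63 > parent 52 at index 1, swap → [55, 63, 46, 52, 16, 18, 28, 33, 39]
  63 > parent 55 at index 0, swap → [63, 55, 46, 52, 16, 18, 28, 33, 39]
extract-max → returns 63:
  remove root 63; move last element 39 to root → [39, 55, 46, 52, 16, 18, 28, 33]
  39 vs larger child 55 at index 1, swap → [55, 39, 46, 52, 16, 18, 28, 33]
  39 vs larger child 52 at index 3, swap → [55, 52, 46, 39, 16, 18, 28, 33]
extract-max → returns 55:
  remove root 55; move last element 33 to root → [33, 52, 46, 39, 16, 18, 28]
  33 vs larger child 52 at index 1, swap → [52, 33, 46, 39, 16, 18, 28]
  33 vs larger child 39 at index 3, swap → [52, 39, 46, 33, 16, 18, 28]
insert 57:
  append 57 at index 7 → [52, 39, 46, 33, 16, 18, 28, 57]
  57 > parent 33 at index 3, swap → [52, 39, 46, 57, 16, 18, 28, 33]
  57 > parent 39 at index 1, swap → [52, 57, 46, 39, 16, 18, 28, 33]
  57 > parent 52 at index 0, swap → [57, 52, 46, 39, 16, 18, 28, 33]
insert 54:
  append 54 at index 8 → [57, 52, 46, 39, 16, 18, 28, 33, 54]
  54 > parent 39 at index 3, swap → [57, 52, 46, 54, 16, 18, 28, 33, 39]
  54 > parent 52 at index 1, swap → [57, 54, 46, 52, 16, 18, 28, 33, 39]
insert 17:
  append 17 at index 9 → [57, 54, 46, 52, 16, 18, 28, 33, 39, 17]
  17 > parent 16 at index 4, swap → [57, 54, 46, 52, 17, 18, 28, 33, 39, 16]

[57, 54, 46, 52, 17, 18, 28, 33, 39, 16]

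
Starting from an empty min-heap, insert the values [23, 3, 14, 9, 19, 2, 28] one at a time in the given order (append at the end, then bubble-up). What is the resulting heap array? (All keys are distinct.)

[2, 9, 3, 23, 19, 14, 28]

Insert 23:
  append 23 at index 0 → [23] (no swap needed)
Insert 3:
  append 3 at index 1 → [23, 3]
  3 < parent 23 at index 0, swap → [3, 23]
Insert 14:
  append 14 at index 2 → [3, 23, 14] (no swap needed)
Insert 9:
  append 9 at index 3 → [3, 23, 14, 9]
  9 < parent 23 at index 1, swap → [3, 9, 14, 23]
Insert 19:
  append 19 at index 4 → [3, 9, 14, 23, 19] (no swap needed)
Insert 2:
  append 2 at index 5 → [3, 9, 14, 23, 19, 2]
  2 < parent 14 at index 2, swap → [3, 9, 2, 23, 19, 14]
  2 < parent 3 at index 0, swap → [2, 9, 3, 23, 19, 14]
Insert 28:
  append 28 at index 6 → [2, 9, 3, 23, 19, 14, 28] (no swap needed)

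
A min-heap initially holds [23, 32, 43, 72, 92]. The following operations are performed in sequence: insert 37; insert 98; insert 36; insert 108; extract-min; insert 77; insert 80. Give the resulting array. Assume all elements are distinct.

insert 37:
  append 37 at index 5 → [23, 32, 43, 72, 92, 37]
  37 < parent 43 at index 2, swap → [23, 32, 37, 72, 92, 43]
insert 98:
  append 98 at index 6 → [23, 32, 37, 72, 92, 43, 98] (no swap needed)
insert 36:
  append 36 at index 7 → [23, 32, 37, 72, 92, 43, 98, 36]
  36 < parent 72 at index 3, swap → [23, 32, 37, 36, 92, 43, 98, 72]
insert 108:
  append 108 at index 8 → [23, 32, 37, 36, 92, 43, 98, 72, 108] (no swap needed)
extract-min → returns 23:
  remove root 23; move last element 108 to root → [108, 32, 37, 36, 92, 43, 98, 72]
  108 vs smaller child 32 at index 1, swap → [32, 108, 37, 36, 92, 43, 98, 72]
  108 vs smaller child 36 at index 3, swap → [32, 36, 37, 108, 92, 43, 98, 72]
  108 vs only child 72 at index 7, swap → [32, 36, 37, 72, 92, 43, 98, 108]
insert 77:
  append 77 at index 8 → [32, 36, 37, 72, 92, 43, 98, 108, 77] (no swap needed)
insert 80:
  append 80 at index 9 → [32, 36, 37, 72, 92, 43, 98, 108, 77, 80]
  80 < parent 92 at index 4, swap → [32, 36, 37, 72, 80, 43, 98, 108, 77, 92]

[32, 36, 37, 72, 80, 43, 98, 108, 77, 92]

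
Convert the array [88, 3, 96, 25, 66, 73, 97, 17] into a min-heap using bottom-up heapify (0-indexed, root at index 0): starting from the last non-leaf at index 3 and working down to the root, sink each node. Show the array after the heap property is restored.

sift down from index 3:
  25 vs only child 17 at index 7, swap → [88, 3, 96, 17, 66, 73, 97, 25]
sift down from index 2:
  96 vs smaller child 73 at index 5, swap → [88, 3, 73, 17, 66, 96, 97, 25]
sift down from index 1: already satisfies heap property
sift down from index 0:
  88 vs smaller child 3 at index 1, swap → [3, 88, 73, 17, 66, 96, 97, 25]
  88 vs smaller child 17 at index 3, swap → [3, 17, 73, 88, 66, 96, 97, 25]
  88 vs only child 25 at index 7, swap → [3, 17, 73, 25, 66, 96, 97, 88]

[3, 17, 73, 25, 66, 96, 97, 88]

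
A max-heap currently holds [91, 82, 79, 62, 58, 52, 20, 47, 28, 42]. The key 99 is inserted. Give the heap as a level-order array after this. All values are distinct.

append 99 at index 10 → [91, 82, 79, 62, 58, 52, 20, 47, 28, 42, 99]
99 > parent 58 at index 4, swap → [91, 82, 79, 62, 99, 52, 20, 47, 28, 42, 58]
99 > parent 82 at index 1, swap → [91, 99, 79, 62, 82, 52, 20, 47, 28, 42, 58]
99 > parent 91 at index 0, swap → [99, 91, 79, 62, 82, 52, 20, 47, 28, 42, 58]

[99, 91, 79, 62, 82, 52, 20, 47, 28, 42, 58]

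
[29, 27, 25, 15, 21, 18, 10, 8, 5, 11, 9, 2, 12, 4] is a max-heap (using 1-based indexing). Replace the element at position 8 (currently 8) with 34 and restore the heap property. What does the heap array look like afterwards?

[34, 29, 25, 27, 21, 18, 10, 15, 5, 11, 9, 2, 12, 4]

set index 8 from 8 to 34 → [29, 27, 25, 15, 21, 18, 10, 34, 5, 11, 9, 2, 12, 4]
34 > parent 15 at index 4, swap → [29, 27, 25, 34, 21, 18, 10, 15, 5, 11, 9, 2, 12, 4]
34 > parent 27 at index 2, swap → [29, 34, 25, 27, 21, 18, 10, 15, 5, 11, 9, 2, 12, 4]
34 > parent 29 at index 1, swap → [34, 29, 25, 27, 21, 18, 10, 15, 5, 11, 9, 2, 12, 4]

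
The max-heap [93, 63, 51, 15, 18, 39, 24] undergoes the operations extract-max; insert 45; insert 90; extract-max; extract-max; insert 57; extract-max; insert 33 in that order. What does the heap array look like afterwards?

[51, 24, 45, 15, 18, 39, 33]

extract-max → returns 93:
  remove root 93; move last element 24 to root → [24, 63, 51, 15, 18, 39]
  24 vs larger child 63 at index 1, swap → [63, 24, 51, 15, 18, 39]
insert 45:
  append 45 at index 6 → [63, 24, 51, 15, 18, 39, 45] (no swap needed)
insert 90:
  append 90 at index 7 → [63, 24, 51, 15, 18, 39, 45, 90]
  90 > parent 15 at index 3, swap → [63, 24, 51, 90, 18, 39, 45, 15]
  90 > parent 24 at index 1, swap → [63, 90, 51, 24, 18, 39, 45, 15]
  90 > parent 63 at index 0, swap → [90, 63, 51, 24, 18, 39, 45, 15]
extract-max → returns 90:
  remove root 90; move last element 15 to root → [15, 63, 51, 24, 18, 39, 45]
  15 vs larger child 63 at index 1, swap → [63, 15, 51, 24, 18, 39, 45]
  15 vs larger child 24 at index 3, swap → [63, 24, 51, 15, 18, 39, 45]
extract-max → returns 63:
  remove root 63; move last element 45 to root → [45, 24, 51, 15, 18, 39]
  45 vs larger child 51 at index 2, swap → [51, 24, 45, 15, 18, 39]
insert 57:
  append 57 at index 6 → [51, 24, 45, 15, 18, 39, 57]
  57 > parent 45 at index 2, swap → [51, 24, 57, 15, 18, 39, 45]
  57 > parent 51 at index 0, swap → [57, 24, 51, 15, 18, 39, 45]
extract-max → returns 57:
  remove root 57; move last element 45 to root → [45, 24, 51, 15, 18, 39]
  45 vs larger child 51 at index 2, swap → [51, 24, 45, 15, 18, 39]
insert 33:
  append 33 at index 6 → [51, 24, 45, 15, 18, 39, 33] (no swap needed)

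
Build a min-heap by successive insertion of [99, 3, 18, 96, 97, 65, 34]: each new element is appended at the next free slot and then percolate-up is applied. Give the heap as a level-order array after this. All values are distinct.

Insert 99:
  append 99 at index 0 → [99] (no swap needed)
Insert 3:
  append 3 at index 1 → [99, 3]
  3 < parent 99 at index 0, swap → [3, 99]
Insert 18:
  append 18 at index 2 → [3, 99, 18] (no swap needed)
Insert 96:
  append 96 at index 3 → [3, 99, 18, 96]
  96 < parent 99 at index 1, swap → [3, 96, 18, 99]
Insert 97:
  append 97 at index 4 → [3, 96, 18, 99, 97] (no swap needed)
Insert 65:
  append 65 at index 5 → [3, 96, 18, 99, 97, 65] (no swap needed)
Insert 34:
  append 34 at index 6 → [3, 96, 18, 99, 97, 65, 34] (no swap needed)

[3, 96, 18, 99, 97, 65, 34]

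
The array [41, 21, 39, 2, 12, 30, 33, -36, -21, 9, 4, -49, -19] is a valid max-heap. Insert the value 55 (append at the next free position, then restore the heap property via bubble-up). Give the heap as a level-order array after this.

[55, 21, 41, 2, 12, 30, 39, -36, -21, 9, 4, -49, -19, 33]

append 55 at index 13 → [41, 21, 39, 2, 12, 30, 33, -36, -21, 9, 4, -49, -19, 55]
55 > parent 33 at index 6, swap → [41, 21, 39, 2, 12, 30, 55, -36, -21, 9, 4, -49, -19, 33]
55 > parent 39 at index 2, swap → [41, 21, 55, 2, 12, 30, 39, -36, -21, 9, 4, -49, -19, 33]
55 > parent 41 at index 0, swap → [55, 21, 41, 2, 12, 30, 39, -36, -21, 9, 4, -49, -19, 33]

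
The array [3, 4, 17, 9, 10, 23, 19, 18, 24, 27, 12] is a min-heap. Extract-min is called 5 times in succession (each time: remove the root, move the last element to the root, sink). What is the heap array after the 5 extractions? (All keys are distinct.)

extract-min #1 returns 3:
  remove root 3; move last element 12 to root → [12, 4, 17, 9, 10, 23, 19, 18, 24, 27]
  12 vs smaller child 4 at index 1, swap → [4, 12, 17, 9, 10, 23, 19, 18, 24, 27]
  12 vs smaller child 9 at index 3, swap → [4, 9, 17, 12, 10, 23, 19, 18, 24, 27]
extract-min #2 returns 4:
  remove root 4; move last element 27 to root → [27, 9, 17, 12, 10, 23, 19, 18, 24]
  27 vs smaller child 9 at index 1, swap → [9, 27, 17, 12, 10, 23, 19, 18, 24]
  27 vs smaller child 10 at index 4, swap → [9, 10, 17, 12, 27, 23, 19, 18, 24]
extract-min #3 returns 9:
  remove root 9; move last element 24 to root → [24, 10, 17, 12, 27, 23, 19, 18]
  24 vs smaller child 10 at index 1, swap → [10, 24, 17, 12, 27, 23, 19, 18]
  24 vs smaller child 12 at index 3, swap → [10, 12, 17, 24, 27, 23, 19, 18]
  24 vs only child 18 at index 7, swap → [10, 12, 17, 18, 27, 23, 19, 24]
extract-min #4 returns 10:
  remove root 10; move last element 24 to root → [24, 12, 17, 18, 27, 23, 19]
  24 vs smaller child 12 at index 1, swap → [12, 24, 17, 18, 27, 23, 19]
  24 vs smaller child 18 at index 3, swap → [12, 18, 17, 24, 27, 23, 19]
extract-min #5 returns 12:
  remove root 12; move last element 19 to root → [19, 18, 17, 24, 27, 23]
  19 vs smaller child 17 at index 2, swap → [17, 18, 19, 24, 27, 23]

[17, 18, 19, 24, 27, 23]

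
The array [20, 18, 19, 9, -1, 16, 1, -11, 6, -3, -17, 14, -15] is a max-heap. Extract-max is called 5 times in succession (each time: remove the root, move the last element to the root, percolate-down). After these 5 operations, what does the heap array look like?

extract-max #1 returns 20:
  remove root 20; move last element -15 to root → [-15, 18, 19, 9, -1, 16, 1, -11, 6, -3, -17, 14]
  -15 vs larger child 19 at index 2, swap → [19, 18, -15, 9, -1, 16, 1, -11, 6, -3, -17, 14]
  -15 vs larger child 16 at index 5, swap → [19, 18, 16, 9, -1, -15, 1, -11, 6, -3, -17, 14]
  -15 vs only child 14 at index 11, swap → [19, 18, 16, 9, -1, 14, 1, -11, 6, -3, -17, -15]
extract-max #2 returns 19:
  remove root 19; move last element -15 to root → [-15, 18, 16, 9, -1, 14, 1, -11, 6, -3, -17]
  -15 vs larger child 18 at index 1, swap → [18, -15, 16, 9, -1, 14, 1, -11, 6, -3, -17]
  -15 vs larger child 9 at index 3, swap → [18, 9, 16, -15, -1, 14, 1, -11, 6, -3, -17]
  -15 vs larger child 6 at index 8, swap → [18, 9, 16, 6, -1, 14, 1, -11, -15, -3, -17]
extract-max #3 returns 18:
  remove root 18; move last element -17 to root → [-17, 9, 16, 6, -1, 14, 1, -11, -15, -3]
  -17 vs larger child 16 at index 2, swap → [16, 9, -17, 6, -1, 14, 1, -11, -15, -3]
  -17 vs larger child 14 at index 5, swap → [16, 9, 14, 6, -1, -17, 1, -11, -15, -3]
extract-max #4 returns 16:
  remove root 16; move last element -3 to root → [-3, 9, 14, 6, -1, -17, 1, -11, -15]
  -3 vs larger child 14 at index 2, swap → [14, 9, -3, 6, -1, -17, 1, -11, -15]
  -3 vs larger child 1 at index 6, swap → [14, 9, 1, 6, -1, -17, -3, -11, -15]
extract-max #5 returns 14:
  remove root 14; move last element -15 to root → [-15, 9, 1, 6, -1, -17, -3, -11]
  -15 vs larger child 9 at index 1, swap → [9, -15, 1, 6, -1, -17, -3, -11]
  -15 vs larger child 6 at index 3, swap → [9, 6, 1, -15, -1, -17, -3, -11]
  -15 vs only child -11 at index 7, swap → [9, 6, 1, -11, -1, -17, -3, -15]

[9, 6, 1, -11, -1, -17, -3, -15]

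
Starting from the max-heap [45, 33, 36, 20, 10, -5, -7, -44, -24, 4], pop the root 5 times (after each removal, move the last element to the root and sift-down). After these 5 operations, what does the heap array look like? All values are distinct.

extract-max #1 returns 45:
  remove root 45; move last element 4 to root → [4, 33, 36, 20, 10, -5, -7, -44, -24]
  4 vs larger child 36 at index 2, swap → [36, 33, 4, 20, 10, -5, -7, -44, -24]
extract-max #2 returns 36:
  remove root 36; move last element -24 to root → [-24, 33, 4, 20, 10, -5, -7, -44]
  -24 vs larger child 33 at index 1, swap → [33, -24, 4, 20, 10, -5, -7, -44]
  -24 vs larger child 20 at index 3, swap → [33, 20, 4, -24, 10, -5, -7, -44]
extract-max #3 returns 33:
  remove root 33; move last element -44 to root → [-44, 20, 4, -24, 10, -5, -7]
  -44 vs larger child 20 at index 1, swap → [20, -44, 4, -24, 10, -5, -7]
  -44 vs larger child 10 at index 4, swap → [20, 10, 4, -24, -44, -5, -7]
extract-max #4 returns 20:
  remove root 20; move last element -7 to root → [-7, 10, 4, -24, -44, -5]
  -7 vs larger child 10 at index 1, swap → [10, -7, 4, -24, -44, -5]
extract-max #5 returns 10:
  remove root 10; move last element -5 to root → [-5, -7, 4, -24, -44]
  -5 vs larger child 4 at index 2, swap → [4, -7, -5, -24, -44]

[4, -7, -5, -24, -44]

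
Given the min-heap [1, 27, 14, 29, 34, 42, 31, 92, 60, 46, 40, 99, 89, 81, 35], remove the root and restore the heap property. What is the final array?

[14, 27, 31, 29, 34, 42, 35, 92, 60, 46, 40, 99, 89, 81]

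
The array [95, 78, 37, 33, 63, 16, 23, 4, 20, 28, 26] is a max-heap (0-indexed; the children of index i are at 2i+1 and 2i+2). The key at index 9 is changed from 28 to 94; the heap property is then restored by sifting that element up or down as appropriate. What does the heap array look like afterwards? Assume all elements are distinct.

set index 9 from 28 to 94 → [95, 78, 37, 33, 63, 16, 23, 4, 20, 94, 26]
94 > parent 63 at index 4, swap → [95, 78, 37, 33, 94, 16, 23, 4, 20, 63, 26]
94 > parent 78 at index 1, swap → [95, 94, 37, 33, 78, 16, 23, 4, 20, 63, 26]

[95, 94, 37, 33, 78, 16, 23, 4, 20, 63, 26]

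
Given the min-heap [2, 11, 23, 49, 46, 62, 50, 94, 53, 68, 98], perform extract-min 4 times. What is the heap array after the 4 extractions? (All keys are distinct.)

[49, 53, 50, 94, 68, 62, 98]

extract-min #1 returns 2:
  remove root 2; move last element 98 to root → [98, 11, 23, 49, 46, 62, 50, 94, 53, 68]
  98 vs smaller child 11 at index 1, swap → [11, 98, 23, 49, 46, 62, 50, 94, 53, 68]
  98 vs smaller child 46 at index 4, swap → [11, 46, 23, 49, 98, 62, 50, 94, 53, 68]
  98 vs only child 68 at index 9, swap → [11, 46, 23, 49, 68, 62, 50, 94, 53, 98]
extract-min #2 returns 11:
  remove root 11; move last element 98 to root → [98, 46, 23, 49, 68, 62, 50, 94, 53]
  98 vs smaller child 23 at index 2, swap → [23, 46, 98, 49, 68, 62, 50, 94, 53]
  98 vs smaller child 50 at index 6, swap → [23, 46, 50, 49, 68, 62, 98, 94, 53]
extract-min #3 returns 23:
  remove root 23; move last element 53 to root → [53, 46, 50, 49, 68, 62, 98, 94]
  53 vs smaller child 46 at index 1, swap → [46, 53, 50, 49, 68, 62, 98, 94]
  53 vs smaller child 49 at index 3, swap → [46, 49, 50, 53, 68, 62, 98, 94]
extract-min #4 returns 46:
  remove root 46; move last element 94 to root → [94, 49, 50, 53, 68, 62, 98]
  94 vs smaller child 49 at index 1, swap → [49, 94, 50, 53, 68, 62, 98]
  94 vs smaller child 53 at index 3, swap → [49, 53, 50, 94, 68, 62, 98]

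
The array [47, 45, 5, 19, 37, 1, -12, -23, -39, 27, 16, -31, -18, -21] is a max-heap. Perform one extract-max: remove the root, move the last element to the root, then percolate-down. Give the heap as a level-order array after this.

[45, 37, 5, 19, 27, 1, -12, -23, -39, -21, 16, -31, -18]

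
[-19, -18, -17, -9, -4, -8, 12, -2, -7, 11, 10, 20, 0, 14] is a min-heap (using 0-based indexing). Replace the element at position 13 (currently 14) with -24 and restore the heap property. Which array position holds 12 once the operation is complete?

set index 13 from 14 to -24 → [-19, -18, -17, -9, -4, -8, 12, -2, -7, 11, 10, 20, 0, -24]
-24 < parent 12 at index 6, swap → [-19, -18, -17, -9, -4, -8, -24, -2, -7, 11, 10, 20, 0, 12]
-24 < parent -17 at index 2, swap → [-19, -18, -24, -9, -4, -8, -17, -2, -7, 11, 10, 20, 0, 12]
-24 < parent -19 at index 0, swap → [-24, -18, -19, -9, -4, -8, -17, -2, -7, 11, 10, 20, 0, 12]
resulting array: [-24, -18, -19, -9, -4, -8, -17, -2, -7, 11, 10, 20, 0, 12]

13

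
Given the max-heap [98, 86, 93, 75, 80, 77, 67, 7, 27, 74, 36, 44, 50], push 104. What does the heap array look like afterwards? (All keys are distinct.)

[104, 86, 98, 75, 80, 77, 93, 7, 27, 74, 36, 44, 50, 67]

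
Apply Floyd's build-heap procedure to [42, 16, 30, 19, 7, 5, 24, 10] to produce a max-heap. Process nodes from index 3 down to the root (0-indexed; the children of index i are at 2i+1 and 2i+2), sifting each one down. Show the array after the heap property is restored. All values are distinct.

[42, 19, 30, 16, 7, 5, 24, 10]

sift down from index 3: already satisfies heap property
sift down from index 2: already satisfies heap property
sift down from index 1:
  16 vs larger child 19 at index 3, swap → [42, 19, 30, 16, 7, 5, 24, 10]
sift down from index 0: already satisfies heap property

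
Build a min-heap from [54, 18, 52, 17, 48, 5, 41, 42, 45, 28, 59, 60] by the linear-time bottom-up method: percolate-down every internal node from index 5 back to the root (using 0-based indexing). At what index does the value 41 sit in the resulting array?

sift down from index 5: already satisfies heap property
sift down from index 4:
  48 vs smaller child 28 at index 9, swap → [54, 18, 52, 17, 28, 5, 41, 42, 45, 48, 59, 60]
sift down from index 3: already satisfies heap property
sift down from index 2:
  52 vs smaller child 5 at index 5, swap → [54, 18, 5, 17, 28, 52, 41, 42, 45, 48, 59, 60]
sift down from index 1:
  18 vs smaller child 17 at index 3, swap → [54, 17, 5, 18, 28, 52, 41, 42, 45, 48, 59, 60]
sift down from index 0:
  54 vs smaller child 5 at index 2, swap → [5, 17, 54, 18, 28, 52, 41, 42, 45, 48, 59, 60]
  54 vs smaller child 41 at index 6, swap → [5, 17, 41, 18, 28, 52, 54, 42, 45, 48, 59, 60]
resulting array: [5, 17, 41, 18, 28, 52, 54, 42, 45, 48, 59, 60]

2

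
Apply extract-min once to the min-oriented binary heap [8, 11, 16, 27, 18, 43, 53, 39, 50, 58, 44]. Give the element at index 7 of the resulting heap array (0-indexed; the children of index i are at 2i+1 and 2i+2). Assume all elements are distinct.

39

remove root 8; move last element 44 to root → [44, 11, 16, 27, 18, 43, 53, 39, 50, 58]
44 vs smaller child 11 at index 1, swap → [11, 44, 16, 27, 18, 43, 53, 39, 50, 58]
44 vs smaller child 18 at index 4, swap → [11, 18, 16, 27, 44, 43, 53, 39, 50, 58]
resulting array: [11, 18, 16, 27, 44, 43, 53, 39, 50, 58]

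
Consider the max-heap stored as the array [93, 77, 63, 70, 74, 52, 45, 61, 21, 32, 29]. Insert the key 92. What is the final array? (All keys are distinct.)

[93, 77, 92, 70, 74, 63, 45, 61, 21, 32, 29, 52]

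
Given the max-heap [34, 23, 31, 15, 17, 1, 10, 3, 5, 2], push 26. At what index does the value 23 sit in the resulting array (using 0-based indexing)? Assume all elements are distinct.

4

append 26 at index 10 → [34, 23, 31, 15, 17, 1, 10, 3, 5, 2, 26]
26 > parent 17 at index 4, swap → [34, 23, 31, 15, 26, 1, 10, 3, 5, 2, 17]
26 > parent 23 at index 1, swap → [34, 26, 31, 15, 23, 1, 10, 3, 5, 2, 17]
resulting array: [34, 26, 31, 15, 23, 1, 10, 3, 5, 2, 17]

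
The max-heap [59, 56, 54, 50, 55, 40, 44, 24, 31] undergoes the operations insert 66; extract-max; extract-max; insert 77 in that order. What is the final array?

insert 66:
  append 66 at index 9 → [59, 56, 54, 50, 55, 40, 44, 24, 31, 66]
  66 > parent 55 at index 4, swap → [59, 56, 54, 50, 66, 40, 44, 24, 31, 55]
  66 > parent 56 at index 1, swap → [59, 66, 54, 50, 56, 40, 44, 24, 31, 55]
  66 > parent 59 at index 0, swap → [66, 59, 54, 50, 56, 40, 44, 24, 31, 55]
extract-max → returns 66:
  remove root 66; move last element 55 to root → [55, 59, 54, 50, 56, 40, 44, 24, 31]
  55 vs larger child 59 at index 1, swap → [59, 55, 54, 50, 56, 40, 44, 24, 31]
  55 vs larger child 56 at index 4, swap → [59, 56, 54, 50, 55, 40, 44, 24, 31]
extract-max → returns 59:
  remove root 59; move last element 31 to root → [31, 56, 54, 50, 55, 40, 44, 24]
  31 vs larger child 56 at index 1, swap → [56, 31, 54, 50, 55, 40, 44, 24]
  31 vs larger child 55 at index 4, swap → [56, 55, 54, 50, 31, 40, 44, 24]
insert 77:
  append 77 at index 8 → [56, 55, 54, 50, 31, 40, 44, 24, 77]
  77 > parent 50 at index 3, swap → [56, 55, 54, 77, 31, 40, 44, 24, 50]
  77 > parent 55 at index 1, swap → [56, 77, 54, 55, 31, 40, 44, 24, 50]
  77 > parent 56 at index 0, swap → [77, 56, 54, 55, 31, 40, 44, 24, 50]

[77, 56, 54, 55, 31, 40, 44, 24, 50]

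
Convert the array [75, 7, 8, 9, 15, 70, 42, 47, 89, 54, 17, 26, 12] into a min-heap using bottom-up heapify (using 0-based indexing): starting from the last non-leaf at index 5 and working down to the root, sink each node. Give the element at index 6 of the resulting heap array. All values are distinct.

42

sift down from index 5:
  70 vs smaller child 12 at index 12, swap → [75, 7, 8, 9, 15, 12, 42, 47, 89, 54, 17, 26, 70]
sift down from index 4: already satisfies heap property
sift down from index 3: already satisfies heap property
sift down from index 2: already satisfies heap property
sift down from index 1: already satisfies heap property
sift down from index 0:
  75 vs smaller child 7 at index 1, swap → [7, 75, 8, 9, 15, 12, 42, 47, 89, 54, 17, 26, 70]
  75 vs smaller child 9 at index 3, swap → [7, 9, 8, 75, 15, 12, 42, 47, 89, 54, 17, 26, 70]
  75 vs smaller child 47 at index 7, swap → [7, 9, 8, 47, 15, 12, 42, 75, 89, 54, 17, 26, 70]
resulting array: [7, 9, 8, 47, 15, 12, 42, 75, 89, 54, 17, 26, 70]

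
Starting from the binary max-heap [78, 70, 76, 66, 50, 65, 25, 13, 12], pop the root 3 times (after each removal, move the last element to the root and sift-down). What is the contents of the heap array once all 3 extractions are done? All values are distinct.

[66, 50, 65, 13, 25, 12]

extract-max #1 returns 78:
  remove root 78; move last element 12 to root → [12, 70, 76, 66, 50, 65, 25, 13]
  12 vs larger child 76 at index 2, swap → [76, 70, 12, 66, 50, 65, 25, 13]
  12 vs larger child 65 at index 5, swap → [76, 70, 65, 66, 50, 12, 25, 13]
extract-max #2 returns 76:
  remove root 76; move last element 13 to root → [13, 70, 65, 66, 50, 12, 25]
  13 vs larger child 70 at index 1, swap → [70, 13, 65, 66, 50, 12, 25]
  13 vs larger child 66 at index 3, swap → [70, 66, 65, 13, 50, 12, 25]
extract-max #3 returns 70:
  remove root 70; move last element 25 to root → [25, 66, 65, 13, 50, 12]
  25 vs larger child 66 at index 1, swap → [66, 25, 65, 13, 50, 12]
  25 vs larger child 50 at index 4, swap → [66, 50, 65, 13, 25, 12]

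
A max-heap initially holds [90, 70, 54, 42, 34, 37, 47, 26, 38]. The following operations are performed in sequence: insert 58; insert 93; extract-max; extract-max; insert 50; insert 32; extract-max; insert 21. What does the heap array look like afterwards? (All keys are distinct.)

insert 58:
  append 58 at index 9 → [90, 70, 54, 42, 34, 37, 47, 26, 38, 58]
  58 > parent 34 at index 4, swap → [90, 70, 54, 42, 58, 37, 47, 26, 38, 34]
insert 93:
  append 93 at index 10 → [90, 70, 54, 42, 58, 37, 47, 26, 38, 34, 93]
  93 > parent 58 at index 4, swap → [90, 70, 54, 42, 93, 37, 47, 26, 38, 34, 58]
  93 > parent 70 at index 1, swap → [90, 93, 54, 42, 70, 37, 47, 26, 38, 34, 58]
  93 > parent 90 at index 0, swap → [93, 90, 54, 42, 70, 37, 47, 26, 38, 34, 58]
extract-max → returns 93:
  remove root 93; move last element 58 to root → [58, 90, 54, 42, 70, 37, 47, 26, 38, 34]
  58 vs larger child 90 at index 1, swap → [90, 58, 54, 42, 70, 37, 47, 26, 38, 34]
  58 vs larger child 70 at index 4, swap → [90, 70, 54, 42, 58, 37, 47, 26, 38, 34]
extract-max → returns 90:
  remove root 90; move last element 34 to root → [34, 70, 54, 42, 58, 37, 47, 26, 38]
  34 vs larger child 70 at index 1, swap → [70, 34, 54, 42, 58, 37, 47, 26, 38]
  34 vs larger child 58 at index 4, swap → [70, 58, 54, 42, 34, 37, 47, 26, 38]
insert 50:
  append 50 at index 9 → [70, 58, 54, 42, 34, 37, 47, 26, 38, 50]
  50 > parent 34 at index 4, swap → [70, 58, 54, 42, 50, 37, 47, 26, 38, 34]
insert 32:
  append 32 at index 10 → [70, 58, 54, 42, 50, 37, 47, 26, 38, 34, 32] (no swap needed)
extract-max → returns 70:
  remove root 70; move last element 32 to root → [32, 58, 54, 42, 50, 37, 47, 26, 38, 34]
  32 vs larger child 58 at index 1, swap → [58, 32, 54, 42, 50, 37, 47, 26, 38, 34]
  32 vs larger child 50 at index 4, swap → [58, 50, 54, 42, 32, 37, 47, 26, 38, 34]
  32 vs only child 34 at index 9, swap → [58, 50, 54, 42, 34, 37, 47, 26, 38, 32]
insert 21:
  append 21 at index 10 → [58, 50, 54, 42, 34, 37, 47, 26, 38, 32, 21] (no swap needed)

[58, 50, 54, 42, 34, 37, 47, 26, 38, 32, 21]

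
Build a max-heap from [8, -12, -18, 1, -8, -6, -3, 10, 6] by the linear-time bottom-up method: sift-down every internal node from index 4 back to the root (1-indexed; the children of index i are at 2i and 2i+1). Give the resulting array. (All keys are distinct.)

[10, 8, -3, 6, -8, -6, -18, 1, -12]

sift down from index 4:
  1 vs larger child 10 at index 8, swap → [8, -12, -18, 10, -8, -6, -3, 1, 6]
sift down from index 3:
  -18 vs larger child -3 at index 7, swap → [8, -12, -3, 10, -8, -6, -18, 1, 6]
sift down from index 2:
  -12 vs larger child 10 at index 4, swap → [8, 10, -3, -12, -8, -6, -18, 1, 6]
  -12 vs larger child 6 at index 9, swap → [8, 10, -3, 6, -8, -6, -18, 1, -12]
sift down from index 1:
  8 vs larger child 10 at index 2, swap → [10, 8, -3, 6, -8, -6, -18, 1, -12]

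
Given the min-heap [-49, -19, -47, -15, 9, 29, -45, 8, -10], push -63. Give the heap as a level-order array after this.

[-63, -49, -47, -15, -19, 29, -45, 8, -10, 9]

append -63 at index 9 → [-49, -19, -47, -15, 9, 29, -45, 8, -10, -63]
-63 < parent 9 at index 4, swap → [-49, -19, -47, -15, -63, 29, -45, 8, -10, 9]
-63 < parent -19 at index 1, swap → [-49, -63, -47, -15, -19, 29, -45, 8, -10, 9]
-63 < parent -49 at index 0, swap → [-63, -49, -47, -15, -19, 29, -45, 8, -10, 9]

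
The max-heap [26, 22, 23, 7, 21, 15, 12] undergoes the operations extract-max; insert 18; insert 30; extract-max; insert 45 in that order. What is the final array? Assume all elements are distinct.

[45, 23, 18, 22, 21, 12, 15, 7]

extract-max → returns 26:
  remove root 26; move last element 12 to root → [12, 22, 23, 7, 21, 15]
  12 vs larger child 23 at index 2, swap → [23, 22, 12, 7, 21, 15]
  12 vs only child 15 at index 5, swap → [23, 22, 15, 7, 21, 12]
insert 18:
  append 18 at index 6 → [23, 22, 15, 7, 21, 12, 18]
  18 > parent 15 at index 2, swap → [23, 22, 18, 7, 21, 12, 15]
insert 30:
  append 30 at index 7 → [23, 22, 18, 7, 21, 12, 15, 30]
  30 > parent 7 at index 3, swap → [23, 22, 18, 30, 21, 12, 15, 7]
  30 > parent 22 at index 1, swap → [23, 30, 18, 22, 21, 12, 15, 7]
  30 > parent 23 at index 0, swap → [30, 23, 18, 22, 21, 12, 15, 7]
extract-max → returns 30:
  remove root 30; move last element 7 to root → [7, 23, 18, 22, 21, 12, 15]
  7 vs larger child 23 at index 1, swap → [23, 7, 18, 22, 21, 12, 15]
  7 vs larger child 22 at index 3, swap → [23, 22, 18, 7, 21, 12, 15]
insert 45:
  append 45 at index 7 → [23, 22, 18, 7, 21, 12, 15, 45]
  45 > parent 7 at index 3, swap → [23, 22, 18, 45, 21, 12, 15, 7]
  45 > parent 22 at index 1, swap → [23, 45, 18, 22, 21, 12, 15, 7]
  45 > parent 23 at index 0, swap → [45, 23, 18, 22, 21, 12, 15, 7]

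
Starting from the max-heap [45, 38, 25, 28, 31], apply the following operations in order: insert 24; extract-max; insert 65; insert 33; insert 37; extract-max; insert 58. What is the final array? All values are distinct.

[58, 38, 33, 37, 24, 25, 28, 31]

insert 24:
  append 24 at index 5 → [45, 38, 25, 28, 31, 24] (no swap needed)
extract-max → returns 45:
  remove root 45; move last element 24 to root → [24, 38, 25, 28, 31]
  24 vs larger child 38 at index 1, swap → [38, 24, 25, 28, 31]
  24 vs larger child 31 at index 4, swap → [38, 31, 25, 28, 24]
insert 65:
  append 65 at index 5 → [38, 31, 25, 28, 24, 65]
  65 > parent 25 at index 2, swap → [38, 31, 65, 28, 24, 25]
  65 > parent 38 at index 0, swap → [65, 31, 38, 28, 24, 25]
insert 33:
  append 33 at index 6 → [65, 31, 38, 28, 24, 25, 33] (no swap needed)
insert 37:
  append 37 at index 7 → [65, 31, 38, 28, 24, 25, 33, 37]
  37 > parent 28 at index 3, swap → [65, 31, 38, 37, 24, 25, 33, 28]
  37 > parent 31 at index 1, swap → [65, 37, 38, 31, 24, 25, 33, 28]
extract-max → returns 65:
  remove root 65; move last element 28 to root → [28, 37, 38, 31, 24, 25, 33]
  28 vs larger child 38 at index 2, swap → [38, 37, 28, 31, 24, 25, 33]
  28 vs larger child 33 at index 6, swap → [38, 37, 33, 31, 24, 25, 28]
insert 58:
  append 58 at index 7 → [38, 37, 33, 31, 24, 25, 28, 58]
  58 > parent 31 at index 3, swap → [38, 37, 33, 58, 24, 25, 28, 31]
  58 > parent 37 at index 1, swap → [38, 58, 33, 37, 24, 25, 28, 31]
  58 > parent 38 at index 0, swap → [58, 38, 33, 37, 24, 25, 28, 31]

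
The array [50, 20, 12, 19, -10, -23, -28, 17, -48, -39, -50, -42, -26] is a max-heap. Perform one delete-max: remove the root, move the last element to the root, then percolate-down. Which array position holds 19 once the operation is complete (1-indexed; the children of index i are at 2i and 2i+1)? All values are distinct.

2

remove root 50; move last element -26 to root → [-26, 20, 12, 19, -10, -23, -28, 17, -48, -39, -50, -42]
-26 vs larger child 20 at index 2, swap → [20, -26, 12, 19, -10, -23, -28, 17, -48, -39, -50, -42]
-26 vs larger child 19 at index 4, swap → [20, 19, 12, -26, -10, -23, -28, 17, -48, -39, -50, -42]
-26 vs larger child 17 at index 8, swap → [20, 19, 12, 17, -10, -23, -28, -26, -48, -39, -50, -42]
resulting array: [20, 19, 12, 17, -10, -23, -28, -26, -48, -39, -50, -42]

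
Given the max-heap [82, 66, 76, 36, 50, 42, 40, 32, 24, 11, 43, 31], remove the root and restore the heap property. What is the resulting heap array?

[76, 66, 42, 36, 50, 31, 40, 32, 24, 11, 43]

remove root 82; move last element 31 to root → [31, 66, 76, 36, 50, 42, 40, 32, 24, 11, 43]
31 vs larger child 76 at index 2, swap → [76, 66, 31, 36, 50, 42, 40, 32, 24, 11, 43]
31 vs larger child 42 at index 5, swap → [76, 66, 42, 36, 50, 31, 40, 32, 24, 11, 43]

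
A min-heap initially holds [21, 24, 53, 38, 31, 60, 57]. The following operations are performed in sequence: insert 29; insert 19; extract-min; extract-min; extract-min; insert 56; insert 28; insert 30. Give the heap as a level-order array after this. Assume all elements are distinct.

[28, 29, 53, 30, 57, 60, 56, 38, 31]

insert 29:
  append 29 at index 7 → [21, 24, 53, 38, 31, 60, 57, 29]
  29 < parent 38 at index 3, swap → [21, 24, 53, 29, 31, 60, 57, 38]
insert 19:
  append 19 at index 8 → [21, 24, 53, 29, 31, 60, 57, 38, 19]
  19 < parent 29 at index 3, swap → [21, 24, 53, 19, 31, 60, 57, 38, 29]
  19 < parent 24 at index 1, swap → [21, 19, 53, 24, 31, 60, 57, 38, 29]
  19 < parent 21 at index 0, swap → [19, 21, 53, 24, 31, 60, 57, 38, 29]
extract-min → returns 19:
  remove root 19; move last element 29 to root → [29, 21, 53, 24, 31, 60, 57, 38]
  29 vs smaller child 21 at index 1, swap → [21, 29, 53, 24, 31, 60, 57, 38]
  29 vs smaller child 24 at index 3, swap → [21, 24, 53, 29, 31, 60, 57, 38]
extract-min → returns 21:
  remove root 21; move last element 38 to root → [38, 24, 53, 29, 31, 60, 57]
  38 vs smaller child 24 at index 1, swap → [24, 38, 53, 29, 31, 60, 57]
  38 vs smaller child 29 at index 3, swap → [24, 29, 53, 38, 31, 60, 57]
extract-min → returns 24:
  remove root 24; move last element 57 to root → [57, 29, 53, 38, 31, 60]
  57 vs smaller child 29 at index 1, swap → [29, 57, 53, 38, 31, 60]
  57 vs smaller child 31 at index 4, swap → [29, 31, 53, 38, 57, 60]
insert 56:
  append 56 at index 6 → [29, 31, 53, 38, 57, 60, 56] (no swap needed)
insert 28:
  append 28 at index 7 → [29, 31, 53, 38, 57, 60, 56, 28]
  28 < parent 38 at index 3, swap → [29, 31, 53, 28, 57, 60, 56, 38]
  28 < parent 31 at index 1, swap → [29, 28, 53, 31, 57, 60, 56, 38]
  28 < parent 29 at index 0, swap → [28, 29, 53, 31, 57, 60, 56, 38]
insert 30:
  append 30 at index 8 → [28, 29, 53, 31, 57, 60, 56, 38, 30]
  30 < parent 31 at index 3, swap → [28, 29, 53, 30, 57, 60, 56, 38, 31]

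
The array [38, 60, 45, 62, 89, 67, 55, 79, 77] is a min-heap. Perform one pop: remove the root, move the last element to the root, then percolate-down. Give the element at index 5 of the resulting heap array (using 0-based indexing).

67

remove root 38; move last element 77 to root → [77, 60, 45, 62, 89, 67, 55, 79]
77 vs smaller child 45 at index 2, swap → [45, 60, 77, 62, 89, 67, 55, 79]
77 vs smaller child 55 at index 6, swap → [45, 60, 55, 62, 89, 67, 77, 79]
resulting array: [45, 60, 55, 62, 89, 67, 77, 79]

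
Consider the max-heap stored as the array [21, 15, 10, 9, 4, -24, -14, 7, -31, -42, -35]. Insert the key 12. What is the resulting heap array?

[21, 15, 12, 9, 4, 10, -14, 7, -31, -42, -35, -24]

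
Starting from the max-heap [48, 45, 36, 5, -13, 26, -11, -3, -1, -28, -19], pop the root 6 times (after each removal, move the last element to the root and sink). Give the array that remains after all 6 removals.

extract-max #1 returns 48:
  remove root 48; move last element -19 to root → [-19, 45, 36, 5, -13, 26, -11, -3, -1, -28]
  -19 vs larger child 45 at index 1, swap → [45, -19, 36, 5, -13, 26, -11, -3, -1, -28]
  -19 vs larger child 5 at index 3, swap → [45, 5, 36, -19, -13, 26, -11, -3, -1, -28]
  -19 vs larger child -1 at index 8, swap → [45, 5, 36, -1, -13, 26, -11, -3, -19, -28]
extract-max #2 returns 45:
  remove root 45; move last element -28 to root → [-28, 5, 36, -1, -13, 26, -11, -3, -19]
  -28 vs larger child 36 at index 2, swap → [36, 5, -28, -1, -13, 26, -11, -3, -19]
  -28 vs larger child 26 at index 5, swap → [36, 5, 26, -1, -13, -28, -11, -3, -19]
extract-max #3 returns 36:
  remove root 36; move last element -19 to root → [-19, 5, 26, -1, -13, -28, -11, -3]
  -19 vs larger child 26 at index 2, swap → [26, 5, -19, -1, -13, -28, -11, -3]
  -19 vs larger child -11 at index 6, swap → [26, 5, -11, -1, -13, -28, -19, -3]
extract-max #4 returns 26:
  remove root 26; move last element -3 to root → [-3, 5, -11, -1, -13, -28, -19]
  -3 vs larger child 5 at index 1, swap → [5, -3, -11, -1, -13, -28, -19]
  -3 vs larger child -1 at index 3, swap → [5, -1, -11, -3, -13, -28, -19]
extract-max #5 returns 5:
  remove root 5; move last element -19 to root → [-19, -1, -11, -3, -13, -28]
  -19 vs larger child -1 at index 1, swap → [-1, -19, -11, -3, -13, -28]
  -19 vs larger child -3 at index 3, swap → [-1, -3, -11, -19, -13, -28]
extract-max #6 returns -1:
  remove root -1; move last element -28 to root → [-28, -3, -11, -19, -13]
  -28 vs larger child -3 at index 1, swap → [-3, -28, -11, -19, -13]
  -28 vs larger child -13 at index 4, swap → [-3, -13, -11, -19, -28]

[-3, -13, -11, -19, -28]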